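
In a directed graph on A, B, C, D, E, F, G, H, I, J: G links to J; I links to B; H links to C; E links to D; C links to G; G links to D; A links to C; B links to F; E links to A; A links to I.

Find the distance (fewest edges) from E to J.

Distance 0: E.
Distance 1: A, D.
Distance 2: C, I.
Distance 3: B, G.
Distance 4: F, J — contains J.

4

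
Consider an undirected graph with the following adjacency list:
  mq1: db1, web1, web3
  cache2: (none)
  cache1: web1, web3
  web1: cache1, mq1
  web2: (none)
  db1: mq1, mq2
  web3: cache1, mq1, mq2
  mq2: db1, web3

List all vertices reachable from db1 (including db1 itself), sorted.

Start at db1.
Its neighbours: mq1, mq2.
Then their neighbours: web1, web3.
Then next layer: cache1.
Nothing further is reachable.

cache1, db1, mq1, mq2, web1, web3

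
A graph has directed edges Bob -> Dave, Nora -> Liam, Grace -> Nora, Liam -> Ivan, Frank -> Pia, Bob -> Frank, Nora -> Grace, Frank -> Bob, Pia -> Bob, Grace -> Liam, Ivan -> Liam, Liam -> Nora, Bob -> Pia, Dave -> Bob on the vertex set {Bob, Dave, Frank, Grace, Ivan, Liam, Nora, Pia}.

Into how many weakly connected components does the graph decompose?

2

From Bob: component {Bob, Dave, Frank, Pia}.
From Grace: component {Grace, Ivan, Liam, Nora}.
That's 2 components.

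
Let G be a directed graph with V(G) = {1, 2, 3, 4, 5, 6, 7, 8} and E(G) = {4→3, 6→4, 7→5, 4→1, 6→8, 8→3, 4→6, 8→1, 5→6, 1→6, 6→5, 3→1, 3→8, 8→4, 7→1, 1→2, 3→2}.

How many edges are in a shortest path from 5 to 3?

Distance 0: 5.
Distance 1: 6.
Distance 2: 4, 8.
Distance 3: 1, 3 — contains 3.

3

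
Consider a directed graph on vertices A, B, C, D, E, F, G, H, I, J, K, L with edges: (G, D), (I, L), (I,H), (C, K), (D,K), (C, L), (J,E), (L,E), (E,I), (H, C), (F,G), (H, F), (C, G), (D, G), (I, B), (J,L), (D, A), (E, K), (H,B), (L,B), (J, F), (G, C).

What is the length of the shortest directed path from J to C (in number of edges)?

3

Distance 0: J.
Distance 1: E, F, L.
Distance 2: B, G, I, K.
Distance 3: C, D, H — contains C.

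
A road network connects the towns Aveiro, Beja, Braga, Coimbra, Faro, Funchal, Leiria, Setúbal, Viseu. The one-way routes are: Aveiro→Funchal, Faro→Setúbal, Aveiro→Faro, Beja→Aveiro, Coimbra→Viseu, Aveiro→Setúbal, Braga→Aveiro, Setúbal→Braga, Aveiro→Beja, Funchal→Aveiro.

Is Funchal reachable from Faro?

Yes

Explore from Faro.
Distance 1: reach Setúbal.
Distance 2: reach Braga.
Distance 3: reach Aveiro.
Distance 4: reach Beja, Funchal.
Found Funchal.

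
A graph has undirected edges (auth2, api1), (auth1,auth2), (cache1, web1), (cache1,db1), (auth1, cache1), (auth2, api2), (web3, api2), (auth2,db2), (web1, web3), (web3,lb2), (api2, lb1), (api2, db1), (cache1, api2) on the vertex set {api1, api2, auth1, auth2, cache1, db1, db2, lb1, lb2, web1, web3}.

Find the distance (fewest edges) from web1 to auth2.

3

Distance 0: web1.
Distance 1: cache1, web3.
Distance 2: api2, auth1, db1, lb2.
Distance 3: auth2, lb1 — contains auth2.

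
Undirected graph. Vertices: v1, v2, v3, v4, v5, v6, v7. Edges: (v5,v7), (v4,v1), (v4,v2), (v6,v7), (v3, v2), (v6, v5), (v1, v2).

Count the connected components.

2

From v1: component {v1, v2, v3, v4}.
From v5: component {v5, v6, v7}.
That's 2 components.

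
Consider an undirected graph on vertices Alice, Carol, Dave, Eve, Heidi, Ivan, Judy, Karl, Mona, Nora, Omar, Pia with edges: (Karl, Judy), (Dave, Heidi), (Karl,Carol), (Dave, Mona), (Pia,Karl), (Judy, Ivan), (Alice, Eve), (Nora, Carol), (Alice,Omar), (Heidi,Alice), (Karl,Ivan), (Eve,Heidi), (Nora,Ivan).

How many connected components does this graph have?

From Alice: component {Alice, Dave, Eve, Heidi, Mona, Omar}.
From Carol: component {Carol, Ivan, Judy, Karl, Nora, Pia}.
That's 2 components.

2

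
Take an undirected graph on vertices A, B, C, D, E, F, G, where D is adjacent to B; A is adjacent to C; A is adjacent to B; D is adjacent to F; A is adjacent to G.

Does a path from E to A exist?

E has no edges, so nothing is reachable from it.

No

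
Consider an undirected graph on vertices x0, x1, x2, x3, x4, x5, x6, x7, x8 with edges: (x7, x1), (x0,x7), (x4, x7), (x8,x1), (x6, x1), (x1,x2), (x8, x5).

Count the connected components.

From x0: component {x0, x1, x2, x4, x5, x6, x7, x8}.
From x3: component {x3}.
That's 2 components.

2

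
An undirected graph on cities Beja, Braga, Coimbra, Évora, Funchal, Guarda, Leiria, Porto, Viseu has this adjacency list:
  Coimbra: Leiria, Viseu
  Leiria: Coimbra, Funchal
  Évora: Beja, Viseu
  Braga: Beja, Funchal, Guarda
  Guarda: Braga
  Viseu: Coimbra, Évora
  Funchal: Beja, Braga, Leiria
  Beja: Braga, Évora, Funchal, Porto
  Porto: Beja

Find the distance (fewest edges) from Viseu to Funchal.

Distance 0: Viseu.
Distance 1: Coimbra, Évora.
Distance 2: Beja, Leiria.
Distance 3: Braga, Funchal, Porto — contains Funchal.

3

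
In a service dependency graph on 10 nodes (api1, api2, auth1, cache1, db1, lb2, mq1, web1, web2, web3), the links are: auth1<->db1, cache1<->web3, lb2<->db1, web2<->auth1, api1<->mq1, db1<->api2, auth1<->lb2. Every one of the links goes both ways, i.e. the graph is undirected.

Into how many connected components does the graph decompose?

4

From api1: component {api1, mq1}.
From api2: component {api2, auth1, db1, lb2, web2}.
From cache1: component {cache1, web3}.
From web1: component {web1}.
That's 4 components.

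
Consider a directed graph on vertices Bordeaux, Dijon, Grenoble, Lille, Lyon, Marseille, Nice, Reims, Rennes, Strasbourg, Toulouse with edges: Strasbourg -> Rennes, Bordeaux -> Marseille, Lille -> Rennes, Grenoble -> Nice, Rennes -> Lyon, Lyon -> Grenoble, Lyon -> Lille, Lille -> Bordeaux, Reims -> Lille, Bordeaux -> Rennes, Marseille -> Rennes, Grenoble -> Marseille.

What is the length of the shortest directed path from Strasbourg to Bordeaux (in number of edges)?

4

Distance 0: Strasbourg.
Distance 1: Rennes.
Distance 2: Lyon.
Distance 3: Grenoble, Lille.
Distance 4: Bordeaux, Marseille, Nice — contains Bordeaux.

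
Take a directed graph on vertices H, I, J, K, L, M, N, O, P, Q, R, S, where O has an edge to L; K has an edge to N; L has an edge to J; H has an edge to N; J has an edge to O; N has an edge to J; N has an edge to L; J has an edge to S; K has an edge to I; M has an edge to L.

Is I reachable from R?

No

R has no outgoing edges, so nothing is reachable from it.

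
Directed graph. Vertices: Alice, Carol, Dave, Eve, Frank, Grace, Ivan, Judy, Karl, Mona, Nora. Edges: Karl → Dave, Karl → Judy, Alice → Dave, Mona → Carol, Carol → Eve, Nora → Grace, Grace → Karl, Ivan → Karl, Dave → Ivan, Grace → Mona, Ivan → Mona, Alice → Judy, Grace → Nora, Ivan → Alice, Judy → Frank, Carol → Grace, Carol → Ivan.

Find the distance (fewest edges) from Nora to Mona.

2

Distance 0: Nora.
Distance 1: Grace.
Distance 2: Karl, Mona — contains Mona.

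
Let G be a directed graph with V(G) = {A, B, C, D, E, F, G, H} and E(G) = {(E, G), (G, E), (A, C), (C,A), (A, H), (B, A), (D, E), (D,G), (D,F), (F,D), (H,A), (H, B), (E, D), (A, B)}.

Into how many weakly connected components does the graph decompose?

2

From A: component {A, B, C, H}.
From D: component {D, E, F, G}.
That's 2 components.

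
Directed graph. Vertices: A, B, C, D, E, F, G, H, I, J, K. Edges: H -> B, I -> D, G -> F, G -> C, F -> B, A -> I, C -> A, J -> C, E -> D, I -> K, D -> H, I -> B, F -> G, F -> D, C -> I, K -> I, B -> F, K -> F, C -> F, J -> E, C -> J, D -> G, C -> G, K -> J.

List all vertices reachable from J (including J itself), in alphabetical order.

Start at J.
Its neighbours: C, E.
Then their neighbours: A, D, F, G, I.
Then next layer: B, H, K.
Every vertex is now reached.

A, B, C, D, E, F, G, H, I, J, K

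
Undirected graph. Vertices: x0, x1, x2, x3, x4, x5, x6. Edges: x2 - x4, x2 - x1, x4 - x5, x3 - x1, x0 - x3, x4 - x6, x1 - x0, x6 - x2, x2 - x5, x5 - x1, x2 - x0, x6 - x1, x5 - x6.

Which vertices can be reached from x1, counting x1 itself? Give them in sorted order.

Start at x1.
Its neighbours: x0, x2, x3, x5, x6.
Then their neighbours: x4.
Every vertex is now reached.

x0, x1, x2, x3, x4, x5, x6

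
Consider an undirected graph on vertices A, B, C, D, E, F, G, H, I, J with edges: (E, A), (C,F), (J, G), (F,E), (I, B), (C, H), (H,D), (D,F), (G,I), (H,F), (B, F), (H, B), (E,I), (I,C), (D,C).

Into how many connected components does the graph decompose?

From A: component {A, B, C, D, E, F, G, H, I, J}.
That's 1 component.

1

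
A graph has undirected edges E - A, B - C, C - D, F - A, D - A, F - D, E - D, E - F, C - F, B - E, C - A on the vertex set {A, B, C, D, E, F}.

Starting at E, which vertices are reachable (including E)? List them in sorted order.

A, B, C, D, E, F

Start at E.
Its neighbours: A, B, D, F.
Then their neighbours: C.
Every vertex is now reached.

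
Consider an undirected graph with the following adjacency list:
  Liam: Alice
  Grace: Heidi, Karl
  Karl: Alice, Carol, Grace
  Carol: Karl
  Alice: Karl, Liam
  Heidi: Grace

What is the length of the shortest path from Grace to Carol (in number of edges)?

2

Distance 0: Grace.
Distance 1: Heidi, Karl.
Distance 2: Alice, Carol — contains Carol.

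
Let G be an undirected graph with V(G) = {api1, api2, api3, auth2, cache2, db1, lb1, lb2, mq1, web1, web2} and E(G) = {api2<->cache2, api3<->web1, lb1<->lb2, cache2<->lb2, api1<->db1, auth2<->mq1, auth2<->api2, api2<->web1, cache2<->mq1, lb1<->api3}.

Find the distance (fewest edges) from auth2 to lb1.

4

Distance 0: auth2.
Distance 1: api2, mq1.
Distance 2: cache2, web1.
Distance 3: api3, lb2.
Distance 4: lb1 — contains lb1.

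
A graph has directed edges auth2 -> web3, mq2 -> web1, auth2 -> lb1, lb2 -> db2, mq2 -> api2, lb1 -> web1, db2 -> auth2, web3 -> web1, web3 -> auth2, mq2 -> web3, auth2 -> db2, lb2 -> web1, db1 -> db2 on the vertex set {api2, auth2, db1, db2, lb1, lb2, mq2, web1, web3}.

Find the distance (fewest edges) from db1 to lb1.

Distance 0: db1.
Distance 1: db2.
Distance 2: auth2.
Distance 3: lb1, web3 — contains lb1.

3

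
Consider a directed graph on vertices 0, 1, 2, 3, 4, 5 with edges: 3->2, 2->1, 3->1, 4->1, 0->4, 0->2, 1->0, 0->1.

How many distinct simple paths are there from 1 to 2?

1

1→0→2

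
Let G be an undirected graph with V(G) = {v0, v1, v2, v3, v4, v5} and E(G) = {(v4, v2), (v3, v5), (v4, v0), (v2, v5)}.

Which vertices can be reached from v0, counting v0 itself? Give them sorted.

Start at v0.
Its neighbours: v4.
Then their neighbours: v2.
Then next layer: v5.
Then next layer: v3.
Nothing further is reachable.

v0, v2, v3, v4, v5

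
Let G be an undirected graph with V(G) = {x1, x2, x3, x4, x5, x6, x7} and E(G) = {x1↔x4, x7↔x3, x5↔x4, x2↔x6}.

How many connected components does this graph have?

3

From x1: component {x1, x4, x5}.
From x2: component {x2, x6}.
From x3: component {x3, x7}.
That's 3 components.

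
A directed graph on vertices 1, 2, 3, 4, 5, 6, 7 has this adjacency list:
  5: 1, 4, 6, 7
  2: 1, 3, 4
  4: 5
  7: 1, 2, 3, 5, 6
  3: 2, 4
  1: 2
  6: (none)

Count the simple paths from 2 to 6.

2→3→4→5→6
2→3→4→5→7→6
2→4→5→6
2→4→5→7→6

4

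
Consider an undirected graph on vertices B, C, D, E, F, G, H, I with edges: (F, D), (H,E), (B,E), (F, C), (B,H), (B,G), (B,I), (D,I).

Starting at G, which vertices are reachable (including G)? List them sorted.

Start at G.
Its neighbours: B.
Then their neighbours: E, H, I.
Then next layer: D.
Then next layer: F.
Then next layer: C.
Every vertex is now reached.

B, C, D, E, F, G, H, I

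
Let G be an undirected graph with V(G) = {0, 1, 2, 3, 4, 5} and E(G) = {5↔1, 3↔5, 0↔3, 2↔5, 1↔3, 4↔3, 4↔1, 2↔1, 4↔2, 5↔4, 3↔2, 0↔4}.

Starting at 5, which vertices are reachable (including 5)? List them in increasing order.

Start at 5.
Its neighbours: 1, 2, 3, 4.
Then their neighbours: 0.
Every vertex is now reached.

0, 1, 2, 3, 4, 5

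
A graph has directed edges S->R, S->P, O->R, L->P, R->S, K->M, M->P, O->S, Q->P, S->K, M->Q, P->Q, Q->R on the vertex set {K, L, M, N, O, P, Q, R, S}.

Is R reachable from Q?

Yes

Explore from Q.
Distance 1: reach P, R.
Found R.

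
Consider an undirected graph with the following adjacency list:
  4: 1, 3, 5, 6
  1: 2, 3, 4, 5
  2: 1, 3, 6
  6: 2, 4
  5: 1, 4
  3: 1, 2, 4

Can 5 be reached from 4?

Yes

Explore from 4.
Distance 1: reach 1, 3, 5, 6.
Found 5.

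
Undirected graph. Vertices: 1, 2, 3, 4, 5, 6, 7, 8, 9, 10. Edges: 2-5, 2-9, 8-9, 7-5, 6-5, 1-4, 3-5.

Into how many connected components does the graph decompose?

From 1: component {1, 4}.
From 2: component {2, 3, 5, 6, 7, 8, 9}.
From 10: component {10}.
That's 3 components.

3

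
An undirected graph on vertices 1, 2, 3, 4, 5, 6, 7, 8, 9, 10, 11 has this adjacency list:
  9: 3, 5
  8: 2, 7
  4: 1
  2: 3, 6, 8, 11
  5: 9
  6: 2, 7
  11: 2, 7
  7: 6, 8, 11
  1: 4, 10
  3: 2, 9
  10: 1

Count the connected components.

From 1: component {1, 4, 10}.
From 2: component {2, 3, 5, 6, 7, 8, 9, 11}.
That's 2 components.

2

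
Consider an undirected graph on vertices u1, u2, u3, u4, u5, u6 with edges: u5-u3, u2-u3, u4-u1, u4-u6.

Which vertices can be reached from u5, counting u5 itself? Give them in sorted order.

Start at u5.
Its neighbours: u3.
Then their neighbours: u2.
Nothing further is reachable.

u2, u3, u5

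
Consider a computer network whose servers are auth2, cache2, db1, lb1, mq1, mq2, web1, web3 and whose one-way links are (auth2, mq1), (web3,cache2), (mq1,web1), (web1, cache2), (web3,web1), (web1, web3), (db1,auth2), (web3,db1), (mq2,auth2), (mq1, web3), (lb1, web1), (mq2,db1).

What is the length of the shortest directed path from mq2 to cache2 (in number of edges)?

Distance 0: mq2.
Distance 1: auth2, db1.
Distance 2: mq1.
Distance 3: web1, web3.
Distance 4: cache2 — contains cache2.

4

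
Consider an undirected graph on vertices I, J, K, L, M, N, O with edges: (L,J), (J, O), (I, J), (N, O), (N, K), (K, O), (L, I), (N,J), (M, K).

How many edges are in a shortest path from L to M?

4

Distance 0: L.
Distance 1: I, J.
Distance 2: N, O.
Distance 3: K.
Distance 4: M — contains M.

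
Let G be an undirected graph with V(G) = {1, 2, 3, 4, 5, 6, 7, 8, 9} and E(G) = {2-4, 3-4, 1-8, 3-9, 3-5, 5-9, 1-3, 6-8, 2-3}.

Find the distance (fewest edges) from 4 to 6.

4

Distance 0: 4.
Distance 1: 2, 3.
Distance 2: 1, 5, 9.
Distance 3: 8.
Distance 4: 6 — contains 6.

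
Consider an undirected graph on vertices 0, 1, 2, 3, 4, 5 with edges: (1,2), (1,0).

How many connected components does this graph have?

4

From 0: component {0, 1, 2}.
From 3: component {3}.
From 4: component {4}.
From 5: component {5}.
That's 4 components.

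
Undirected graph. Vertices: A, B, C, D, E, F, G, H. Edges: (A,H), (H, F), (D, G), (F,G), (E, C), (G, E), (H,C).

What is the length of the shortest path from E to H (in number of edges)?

2

Distance 0: E.
Distance 1: C, G.
Distance 2: D, F, H — contains H.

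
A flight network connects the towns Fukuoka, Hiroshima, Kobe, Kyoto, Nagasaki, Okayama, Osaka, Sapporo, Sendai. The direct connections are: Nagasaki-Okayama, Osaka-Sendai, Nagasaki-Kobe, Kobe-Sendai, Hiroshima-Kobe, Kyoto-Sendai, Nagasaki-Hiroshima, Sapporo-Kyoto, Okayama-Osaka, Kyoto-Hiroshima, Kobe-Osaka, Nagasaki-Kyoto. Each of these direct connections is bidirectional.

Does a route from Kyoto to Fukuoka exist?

No

Explore from Kyoto.
Distance 1: reach Hiroshima, Nagasaki, Sapporo, Sendai.
Distance 2: reach Kobe, Okayama, Osaka.
The search is exhausted without reaching Fukuoka; it lies in a different component.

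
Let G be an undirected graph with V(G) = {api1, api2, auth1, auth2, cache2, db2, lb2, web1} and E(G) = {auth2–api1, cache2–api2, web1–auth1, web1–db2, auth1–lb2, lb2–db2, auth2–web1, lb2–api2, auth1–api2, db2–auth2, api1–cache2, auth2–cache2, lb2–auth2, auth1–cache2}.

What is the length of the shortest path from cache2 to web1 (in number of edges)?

Distance 0: cache2.
Distance 1: api1, api2, auth1, auth2.
Distance 2: db2, lb2, web1 — contains web1.

2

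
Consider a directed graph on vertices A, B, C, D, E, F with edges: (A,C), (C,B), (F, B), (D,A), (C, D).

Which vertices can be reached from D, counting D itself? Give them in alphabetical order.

A, B, C, D

Start at D.
Its neighbours: A.
Then their neighbours: C.
Then next layer: B.
Nothing further is reachable.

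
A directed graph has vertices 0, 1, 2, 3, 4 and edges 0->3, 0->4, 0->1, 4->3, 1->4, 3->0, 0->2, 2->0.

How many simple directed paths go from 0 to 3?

0→1→4→3
0→3
0→4→3

3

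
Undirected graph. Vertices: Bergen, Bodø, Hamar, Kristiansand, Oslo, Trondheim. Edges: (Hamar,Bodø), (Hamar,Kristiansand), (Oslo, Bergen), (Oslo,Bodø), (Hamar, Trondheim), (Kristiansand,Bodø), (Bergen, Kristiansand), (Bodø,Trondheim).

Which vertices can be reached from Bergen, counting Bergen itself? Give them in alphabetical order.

Bergen, Bodø, Hamar, Kristiansand, Oslo, Trondheim

Start at Bergen.
Its neighbours: Kristiansand, Oslo.
Then their neighbours: Bodø, Hamar.
Then next layer: Trondheim.
Every vertex is now reached.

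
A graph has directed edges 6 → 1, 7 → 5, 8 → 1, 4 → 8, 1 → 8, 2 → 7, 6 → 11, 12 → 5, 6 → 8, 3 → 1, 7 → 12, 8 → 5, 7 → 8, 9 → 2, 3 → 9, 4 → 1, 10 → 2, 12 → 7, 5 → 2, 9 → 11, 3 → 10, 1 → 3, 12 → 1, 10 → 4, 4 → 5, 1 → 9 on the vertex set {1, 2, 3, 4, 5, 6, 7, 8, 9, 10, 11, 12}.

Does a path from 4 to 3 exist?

Explore from 4.
Distance 1: reach 1, 5, 8.
Distance 2: reach 2, 3, 9.
Found 3.

Yes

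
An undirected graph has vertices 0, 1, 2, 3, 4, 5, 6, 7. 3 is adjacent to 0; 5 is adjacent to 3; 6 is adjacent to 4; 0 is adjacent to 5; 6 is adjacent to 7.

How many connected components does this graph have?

4

From 0: component {0, 3, 5}.
From 1: component {1}.
From 2: component {2}.
From 4: component {4, 6, 7}.
That's 4 components.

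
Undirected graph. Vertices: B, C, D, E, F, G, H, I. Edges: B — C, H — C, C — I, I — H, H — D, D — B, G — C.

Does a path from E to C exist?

E has no edges, so nothing is reachable from it.

No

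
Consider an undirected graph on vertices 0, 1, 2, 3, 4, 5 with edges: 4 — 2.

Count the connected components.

From 0: component {0}.
From 1: component {1}.
From 2: component {2, 4}.
From 3: component {3}.
From 5: component {5}.
That's 5 components.

5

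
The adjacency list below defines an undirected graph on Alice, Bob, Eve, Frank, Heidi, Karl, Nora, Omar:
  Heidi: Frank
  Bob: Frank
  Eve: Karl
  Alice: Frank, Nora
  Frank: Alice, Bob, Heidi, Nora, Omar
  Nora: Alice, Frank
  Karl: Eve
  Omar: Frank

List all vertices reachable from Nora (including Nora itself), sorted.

Start at Nora.
Its neighbours: Alice, Frank.
Then their neighbours: Bob, Heidi, Omar.
Nothing further is reachable.

Alice, Bob, Frank, Heidi, Nora, Omar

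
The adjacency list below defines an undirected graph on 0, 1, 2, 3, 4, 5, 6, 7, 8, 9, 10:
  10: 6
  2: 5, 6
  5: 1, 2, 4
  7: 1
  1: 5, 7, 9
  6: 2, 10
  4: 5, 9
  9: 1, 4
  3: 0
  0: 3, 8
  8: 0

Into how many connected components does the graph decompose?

2

From 0: component {0, 3, 8}.
From 1: component {1, 2, 4, 5, 6, 7, 9, 10}.
That's 2 components.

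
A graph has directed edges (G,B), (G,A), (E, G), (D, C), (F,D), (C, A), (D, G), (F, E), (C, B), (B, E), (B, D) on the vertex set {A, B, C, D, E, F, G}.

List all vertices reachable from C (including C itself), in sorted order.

Start at C.
Its neighbours: A, B.
Then their neighbours: D, E.
Then next layer: G.
Nothing further is reachable.

A, B, C, D, E, G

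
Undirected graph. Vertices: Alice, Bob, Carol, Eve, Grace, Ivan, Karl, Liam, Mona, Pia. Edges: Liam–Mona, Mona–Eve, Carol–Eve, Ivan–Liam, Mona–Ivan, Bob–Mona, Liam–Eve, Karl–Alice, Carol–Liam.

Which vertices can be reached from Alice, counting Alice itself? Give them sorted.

Alice, Karl

Start at Alice.
Its neighbours: Karl.
Nothing further is reachable.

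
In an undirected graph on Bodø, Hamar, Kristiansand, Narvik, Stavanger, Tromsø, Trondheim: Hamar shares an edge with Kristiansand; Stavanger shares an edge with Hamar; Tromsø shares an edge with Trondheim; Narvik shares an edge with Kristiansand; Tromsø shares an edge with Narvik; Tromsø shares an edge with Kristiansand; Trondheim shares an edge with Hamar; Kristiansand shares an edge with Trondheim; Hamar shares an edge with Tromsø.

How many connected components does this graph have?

2

From Bodø: component {Bodø}.
From Hamar: component {Hamar, Kristiansand, Narvik, Stavanger, Tromsø, Trondheim}.
That's 2 components.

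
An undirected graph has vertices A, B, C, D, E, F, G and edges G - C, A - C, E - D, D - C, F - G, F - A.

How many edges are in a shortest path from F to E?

4

Distance 0: F.
Distance 1: A, G.
Distance 2: C.
Distance 3: D.
Distance 4: E — contains E.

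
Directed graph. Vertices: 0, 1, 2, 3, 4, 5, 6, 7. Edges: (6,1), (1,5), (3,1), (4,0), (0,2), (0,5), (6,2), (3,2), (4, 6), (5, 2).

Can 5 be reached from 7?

No

7 has no outgoing edges, so nothing is reachable from it.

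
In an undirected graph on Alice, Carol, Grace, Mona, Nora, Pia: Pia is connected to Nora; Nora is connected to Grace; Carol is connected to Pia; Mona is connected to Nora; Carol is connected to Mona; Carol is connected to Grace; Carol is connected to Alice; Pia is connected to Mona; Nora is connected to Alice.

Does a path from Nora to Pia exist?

Yes

Explore from Nora.
Distance 1: reach Alice, Grace, Mona, Pia.
Found Pia.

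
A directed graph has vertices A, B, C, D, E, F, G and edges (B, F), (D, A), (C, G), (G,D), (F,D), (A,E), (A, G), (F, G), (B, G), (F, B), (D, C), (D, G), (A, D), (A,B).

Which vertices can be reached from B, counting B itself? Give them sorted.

A, B, C, D, E, F, G

Start at B.
Its neighbours: F, G.
Then their neighbours: D.
Then next layer: A, C.
Then next layer: E.
Every vertex is now reached.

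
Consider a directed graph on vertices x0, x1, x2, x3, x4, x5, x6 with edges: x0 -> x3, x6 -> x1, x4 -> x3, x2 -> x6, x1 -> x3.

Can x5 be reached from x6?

Explore from x6.
Distance 1: reach x1.
Distance 2: reach x3.
The search from x6 is exhausted; no directed path reaches x5.

No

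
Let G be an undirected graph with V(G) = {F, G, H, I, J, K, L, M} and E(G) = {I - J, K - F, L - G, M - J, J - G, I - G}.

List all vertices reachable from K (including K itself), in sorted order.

Start at K.
Its neighbours: F.
Nothing further is reachable.

F, K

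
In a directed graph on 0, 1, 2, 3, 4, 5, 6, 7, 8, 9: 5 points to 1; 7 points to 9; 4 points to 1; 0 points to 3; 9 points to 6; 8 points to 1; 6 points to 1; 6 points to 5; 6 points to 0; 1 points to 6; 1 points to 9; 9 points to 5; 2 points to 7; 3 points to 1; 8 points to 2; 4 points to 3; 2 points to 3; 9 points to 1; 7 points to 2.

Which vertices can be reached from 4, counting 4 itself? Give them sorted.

0, 1, 3, 4, 5, 6, 9

Start at 4.
Its neighbours: 1, 3.
Then their neighbours: 6, 9.
Then next layer: 0, 5.
Nothing further is reachable.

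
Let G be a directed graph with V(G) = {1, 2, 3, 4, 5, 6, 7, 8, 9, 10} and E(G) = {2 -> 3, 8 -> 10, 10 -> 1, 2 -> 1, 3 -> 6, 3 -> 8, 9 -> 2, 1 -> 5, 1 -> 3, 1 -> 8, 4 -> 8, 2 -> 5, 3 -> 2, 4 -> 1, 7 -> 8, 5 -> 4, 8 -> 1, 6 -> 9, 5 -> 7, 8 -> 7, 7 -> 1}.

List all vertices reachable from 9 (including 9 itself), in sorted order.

1, 2, 3, 4, 5, 6, 7, 8, 9, 10

Start at 9.
Its neighbours: 2.
Then their neighbours: 1, 3, 5.
Then next layer: 4, 6, 7, 8.
Then next layer: 10.
Every vertex is now reached.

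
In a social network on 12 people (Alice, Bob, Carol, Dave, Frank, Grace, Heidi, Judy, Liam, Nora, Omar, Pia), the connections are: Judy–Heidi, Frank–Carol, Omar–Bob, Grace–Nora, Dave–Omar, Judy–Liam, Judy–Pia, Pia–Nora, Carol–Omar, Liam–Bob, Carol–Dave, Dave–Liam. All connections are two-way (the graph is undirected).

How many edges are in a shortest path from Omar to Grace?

6

Distance 0: Omar.
Distance 1: Bob, Carol, Dave.
Distance 2: Frank, Liam.
Distance 3: Judy.
Distance 4: Heidi, Pia.
Distance 5: Nora.
Distance 6: Grace — contains Grace.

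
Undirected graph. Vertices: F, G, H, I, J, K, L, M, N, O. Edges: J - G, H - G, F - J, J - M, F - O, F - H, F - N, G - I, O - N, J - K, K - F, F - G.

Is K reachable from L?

L has no edges, so nothing is reachable from it.

No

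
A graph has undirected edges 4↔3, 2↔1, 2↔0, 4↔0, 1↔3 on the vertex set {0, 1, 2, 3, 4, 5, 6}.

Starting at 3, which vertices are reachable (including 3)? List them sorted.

0, 1, 2, 3, 4

Start at 3.
Its neighbours: 1, 4.
Then their neighbours: 0, 2.
Nothing further is reachable.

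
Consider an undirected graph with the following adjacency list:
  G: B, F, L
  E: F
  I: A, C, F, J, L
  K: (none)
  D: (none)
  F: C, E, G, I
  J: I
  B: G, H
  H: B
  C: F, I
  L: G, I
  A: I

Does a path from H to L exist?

Yes

Explore from H.
Distance 1: reach B.
Distance 2: reach G.
Distance 3: reach F, L.
Found L.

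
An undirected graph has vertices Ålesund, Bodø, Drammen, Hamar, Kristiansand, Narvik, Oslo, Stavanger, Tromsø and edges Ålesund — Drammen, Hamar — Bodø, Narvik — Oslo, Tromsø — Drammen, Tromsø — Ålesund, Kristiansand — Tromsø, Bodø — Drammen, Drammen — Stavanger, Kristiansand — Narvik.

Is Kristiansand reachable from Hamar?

Yes

Explore from Hamar.
Distance 1: reach Bodø.
Distance 2: reach Drammen.
Distance 3: reach Ålesund, Stavanger, Tromsø.
Distance 4: reach Kristiansand.
Found Kristiansand.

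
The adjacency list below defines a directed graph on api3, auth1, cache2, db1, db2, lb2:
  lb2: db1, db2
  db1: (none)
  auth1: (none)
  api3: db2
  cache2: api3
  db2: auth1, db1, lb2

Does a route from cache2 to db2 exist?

Explore from cache2.
Distance 1: reach api3.
Distance 2: reach db2.
Found db2.

Yes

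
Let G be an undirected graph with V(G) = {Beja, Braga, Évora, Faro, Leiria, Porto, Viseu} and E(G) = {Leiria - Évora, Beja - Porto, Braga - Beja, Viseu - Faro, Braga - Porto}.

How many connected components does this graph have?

From Beja: component {Beja, Braga, Porto}.
From Évora: component {Évora, Leiria}.
From Faro: component {Faro, Viseu}.
That's 3 components.

3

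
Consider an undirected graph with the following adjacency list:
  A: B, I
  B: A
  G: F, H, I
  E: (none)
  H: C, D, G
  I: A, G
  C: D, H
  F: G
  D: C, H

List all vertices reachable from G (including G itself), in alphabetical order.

Start at G.
Its neighbours: F, H, I.
Then their neighbours: A, C, D.
Then next layer: B.
Nothing further is reachable.

A, B, C, D, F, G, H, I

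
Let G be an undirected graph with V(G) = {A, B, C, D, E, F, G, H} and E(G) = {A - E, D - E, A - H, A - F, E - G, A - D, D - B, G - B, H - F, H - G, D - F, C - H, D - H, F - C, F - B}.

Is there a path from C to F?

Explore from C.
Distance 1: reach F, H.
Found F.

Yes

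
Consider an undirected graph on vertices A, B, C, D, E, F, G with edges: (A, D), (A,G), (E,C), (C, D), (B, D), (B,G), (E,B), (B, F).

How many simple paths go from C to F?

C–D–A–G–B–F
C–D–B–F
C–E–B–F

3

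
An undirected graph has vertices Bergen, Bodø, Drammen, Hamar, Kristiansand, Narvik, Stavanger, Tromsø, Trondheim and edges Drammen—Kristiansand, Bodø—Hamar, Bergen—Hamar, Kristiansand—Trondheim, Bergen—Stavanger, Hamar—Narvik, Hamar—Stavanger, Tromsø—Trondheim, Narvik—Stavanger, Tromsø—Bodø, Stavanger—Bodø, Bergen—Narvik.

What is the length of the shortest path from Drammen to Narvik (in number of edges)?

6

Distance 0: Drammen.
Distance 1: Kristiansand.
Distance 2: Trondheim.
Distance 3: Tromsø.
Distance 4: Bodø.
Distance 5: Hamar, Stavanger.
Distance 6: Bergen, Narvik — contains Narvik.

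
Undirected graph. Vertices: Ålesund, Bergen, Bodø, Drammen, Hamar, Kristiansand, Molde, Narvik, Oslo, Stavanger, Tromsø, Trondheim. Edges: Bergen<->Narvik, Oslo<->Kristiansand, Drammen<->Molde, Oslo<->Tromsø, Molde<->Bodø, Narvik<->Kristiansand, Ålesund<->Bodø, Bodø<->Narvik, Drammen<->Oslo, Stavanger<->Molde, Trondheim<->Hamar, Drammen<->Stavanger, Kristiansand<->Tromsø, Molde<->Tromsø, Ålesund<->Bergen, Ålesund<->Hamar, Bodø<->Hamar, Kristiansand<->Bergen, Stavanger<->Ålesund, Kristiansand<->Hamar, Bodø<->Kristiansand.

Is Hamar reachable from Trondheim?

Explore from Trondheim.
Distance 1: reach Hamar.
Found Hamar.

Yes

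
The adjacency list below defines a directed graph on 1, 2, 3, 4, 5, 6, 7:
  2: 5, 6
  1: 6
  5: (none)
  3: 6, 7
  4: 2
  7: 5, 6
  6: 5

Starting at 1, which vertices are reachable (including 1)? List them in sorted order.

Start at 1.
Its neighbours: 6.
Then their neighbours: 5.
Nothing further is reachable.

1, 5, 6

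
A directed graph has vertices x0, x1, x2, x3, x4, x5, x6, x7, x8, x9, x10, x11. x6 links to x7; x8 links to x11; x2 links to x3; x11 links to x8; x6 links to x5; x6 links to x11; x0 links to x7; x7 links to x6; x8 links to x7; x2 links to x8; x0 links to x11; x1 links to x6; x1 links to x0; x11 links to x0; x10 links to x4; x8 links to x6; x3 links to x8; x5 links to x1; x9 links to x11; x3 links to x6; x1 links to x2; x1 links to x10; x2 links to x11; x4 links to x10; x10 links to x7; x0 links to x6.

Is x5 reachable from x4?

Yes

Explore from x4.
Distance 1: reach x10.
Distance 2: reach x7.
Distance 3: reach x6.
Distance 4: reach x5, x11.
Found x5.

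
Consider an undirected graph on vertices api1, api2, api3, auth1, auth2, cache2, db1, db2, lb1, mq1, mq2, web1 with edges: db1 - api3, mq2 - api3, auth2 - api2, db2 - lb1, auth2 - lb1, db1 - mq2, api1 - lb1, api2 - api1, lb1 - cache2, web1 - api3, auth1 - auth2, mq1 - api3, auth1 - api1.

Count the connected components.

2

From api1: component {api1, api2, auth1, auth2, cache2, db2, lb1}.
From api3: component {api3, db1, mq1, mq2, web1}.
That's 2 components.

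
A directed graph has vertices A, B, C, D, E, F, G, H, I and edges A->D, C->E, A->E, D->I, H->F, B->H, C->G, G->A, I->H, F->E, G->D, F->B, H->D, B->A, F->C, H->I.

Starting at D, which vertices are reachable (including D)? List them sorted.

A, B, C, D, E, F, G, H, I

Start at D.
Its neighbours: I.
Then their neighbours: H.
Then next layer: F.
Then next layer: B, C, E.
Then next layer: A, G.
Every vertex is now reached.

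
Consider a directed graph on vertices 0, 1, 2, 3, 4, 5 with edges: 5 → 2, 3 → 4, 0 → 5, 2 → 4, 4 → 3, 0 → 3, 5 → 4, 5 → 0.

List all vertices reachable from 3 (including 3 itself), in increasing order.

3, 4

Start at 3.
Its neighbours: 4.
Nothing further is reachable.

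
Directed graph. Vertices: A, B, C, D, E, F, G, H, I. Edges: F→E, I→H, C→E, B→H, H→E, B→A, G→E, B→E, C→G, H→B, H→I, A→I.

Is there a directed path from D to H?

No

D has no outgoing edges, so nothing is reachable from it.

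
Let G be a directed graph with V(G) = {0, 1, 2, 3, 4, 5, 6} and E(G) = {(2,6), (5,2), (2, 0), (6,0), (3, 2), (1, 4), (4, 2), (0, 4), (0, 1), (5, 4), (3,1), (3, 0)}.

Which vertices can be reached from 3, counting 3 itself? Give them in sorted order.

0, 1, 2, 3, 4, 6

Start at 3.
Its neighbours: 0, 1, 2.
Then their neighbours: 4, 6.
Nothing further is reachable.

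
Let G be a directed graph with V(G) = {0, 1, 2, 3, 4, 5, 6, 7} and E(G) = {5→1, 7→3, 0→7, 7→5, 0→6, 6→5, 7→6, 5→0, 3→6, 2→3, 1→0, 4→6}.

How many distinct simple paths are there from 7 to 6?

7→3→6
7→5→0→6
7→5→1→0→6
7→6

4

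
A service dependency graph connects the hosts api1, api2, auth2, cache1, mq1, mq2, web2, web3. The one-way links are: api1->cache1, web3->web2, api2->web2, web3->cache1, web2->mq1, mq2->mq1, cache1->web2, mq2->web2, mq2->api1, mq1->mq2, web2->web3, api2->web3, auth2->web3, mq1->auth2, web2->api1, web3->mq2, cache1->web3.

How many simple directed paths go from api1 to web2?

3

api1→cache1→web2
api1→cache1→web3→mq2→web2
api1→cache1→web3→web2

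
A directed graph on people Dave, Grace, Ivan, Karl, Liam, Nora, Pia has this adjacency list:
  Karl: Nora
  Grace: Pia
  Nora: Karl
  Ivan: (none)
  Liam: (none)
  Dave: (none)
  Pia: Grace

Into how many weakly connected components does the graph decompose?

5

From Dave: component {Dave}.
From Grace: component {Grace, Pia}.
From Ivan: component {Ivan}.
From Karl: component {Karl, Nora}.
From Liam: component {Liam}.
That's 5 components.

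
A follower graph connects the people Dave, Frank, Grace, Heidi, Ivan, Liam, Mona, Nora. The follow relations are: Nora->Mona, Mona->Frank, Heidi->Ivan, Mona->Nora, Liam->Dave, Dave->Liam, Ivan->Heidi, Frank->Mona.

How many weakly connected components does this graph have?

From Dave: component {Dave, Liam}.
From Frank: component {Frank, Mona, Nora}.
From Grace: component {Grace}.
From Heidi: component {Heidi, Ivan}.
That's 4 components.

4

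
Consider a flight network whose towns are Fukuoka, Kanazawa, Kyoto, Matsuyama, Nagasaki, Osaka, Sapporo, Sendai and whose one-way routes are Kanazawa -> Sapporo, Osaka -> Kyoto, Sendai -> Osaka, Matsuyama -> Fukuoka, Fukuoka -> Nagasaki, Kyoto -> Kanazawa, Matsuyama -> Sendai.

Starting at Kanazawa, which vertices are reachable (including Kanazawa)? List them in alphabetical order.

Start at Kanazawa.
Its neighbours: Sapporo.
Nothing further is reachable.

Kanazawa, Sapporo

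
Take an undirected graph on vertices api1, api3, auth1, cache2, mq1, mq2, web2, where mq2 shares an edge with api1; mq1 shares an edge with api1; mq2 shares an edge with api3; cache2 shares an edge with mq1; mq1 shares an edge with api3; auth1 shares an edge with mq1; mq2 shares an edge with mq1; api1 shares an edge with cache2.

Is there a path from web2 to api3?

web2 has no edges, so nothing is reachable from it.

No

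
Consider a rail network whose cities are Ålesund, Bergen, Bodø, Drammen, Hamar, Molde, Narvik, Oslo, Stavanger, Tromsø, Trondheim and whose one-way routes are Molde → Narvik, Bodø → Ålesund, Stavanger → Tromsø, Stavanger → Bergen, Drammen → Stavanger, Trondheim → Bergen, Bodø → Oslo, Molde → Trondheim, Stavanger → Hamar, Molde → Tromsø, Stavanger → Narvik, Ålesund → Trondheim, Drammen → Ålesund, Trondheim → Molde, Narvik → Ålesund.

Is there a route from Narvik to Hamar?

No

Explore from Narvik.
Distance 1: reach Ålesund.
Distance 2: reach Trondheim.
Distance 3: reach Bergen, Molde.
Distance 4: reach Tromsø.
The search from Narvik is exhausted; no directed path reaches Hamar.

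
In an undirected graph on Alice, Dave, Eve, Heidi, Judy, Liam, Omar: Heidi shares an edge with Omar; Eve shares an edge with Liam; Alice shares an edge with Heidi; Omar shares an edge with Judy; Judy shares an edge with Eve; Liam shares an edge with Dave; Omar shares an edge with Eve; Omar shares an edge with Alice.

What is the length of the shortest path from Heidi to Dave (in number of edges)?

Distance 0: Heidi.
Distance 1: Alice, Omar.
Distance 2: Eve, Judy.
Distance 3: Liam.
Distance 4: Dave — contains Dave.

4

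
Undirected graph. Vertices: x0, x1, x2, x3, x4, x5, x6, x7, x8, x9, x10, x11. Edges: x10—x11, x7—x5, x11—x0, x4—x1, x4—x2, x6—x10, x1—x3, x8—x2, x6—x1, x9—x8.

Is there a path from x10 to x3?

Yes

Explore from x10.
Distance 1: reach x6, x11.
Distance 2: reach x0, x1.
Distance 3: reach x3, x4.
Found x3.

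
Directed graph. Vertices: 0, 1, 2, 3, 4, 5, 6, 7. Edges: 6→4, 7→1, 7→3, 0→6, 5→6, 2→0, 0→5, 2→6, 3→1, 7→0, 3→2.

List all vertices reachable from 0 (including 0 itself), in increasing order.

0, 4, 5, 6

Start at 0.
Its neighbours: 5, 6.
Then their neighbours: 4.
Nothing further is reachable.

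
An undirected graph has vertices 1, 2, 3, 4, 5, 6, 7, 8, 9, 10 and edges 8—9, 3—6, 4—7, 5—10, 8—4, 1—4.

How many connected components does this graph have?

From 1: component {1, 4, 7, 8, 9}.
From 2: component {2}.
From 3: component {3, 6}.
From 5: component {5, 10}.
That's 4 components.

4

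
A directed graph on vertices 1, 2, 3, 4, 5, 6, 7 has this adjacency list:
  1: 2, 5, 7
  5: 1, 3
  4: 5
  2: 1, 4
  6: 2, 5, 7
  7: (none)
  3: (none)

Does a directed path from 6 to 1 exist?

Explore from 6.
Distance 1: reach 2, 5, 7.
Distance 2: reach 1, 3, 4.
Found 1.

Yes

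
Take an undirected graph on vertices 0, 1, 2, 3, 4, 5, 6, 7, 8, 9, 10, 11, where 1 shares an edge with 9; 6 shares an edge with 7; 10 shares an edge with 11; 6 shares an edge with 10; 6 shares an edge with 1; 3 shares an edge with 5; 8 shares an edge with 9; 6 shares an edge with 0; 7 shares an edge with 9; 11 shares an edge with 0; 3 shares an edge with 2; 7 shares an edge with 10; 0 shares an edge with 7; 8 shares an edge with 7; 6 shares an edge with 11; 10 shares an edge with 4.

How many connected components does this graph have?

2

From 0: component {0, 1, 4, 6, 7, 8, 9, 10, 11}.
From 2: component {2, 3, 5}.
That's 2 components.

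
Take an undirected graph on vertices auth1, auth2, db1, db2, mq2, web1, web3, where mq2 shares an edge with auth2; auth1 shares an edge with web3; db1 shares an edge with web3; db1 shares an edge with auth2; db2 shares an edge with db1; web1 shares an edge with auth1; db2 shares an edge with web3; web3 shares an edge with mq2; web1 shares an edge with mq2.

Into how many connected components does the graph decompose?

1

From auth1: component {auth1, auth2, db1, db2, mq2, web1, web3}.
That's 1 component.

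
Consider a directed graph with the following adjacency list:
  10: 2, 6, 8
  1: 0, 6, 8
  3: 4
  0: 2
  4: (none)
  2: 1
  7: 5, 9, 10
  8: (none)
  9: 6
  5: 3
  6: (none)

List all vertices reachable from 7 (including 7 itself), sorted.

Start at 7.
Its neighbours: 5, 9, 10.
Then their neighbours: 2, 3, 6, 8.
Then next layer: 1, 4.
Then next layer: 0.
Every vertex is now reached.

0, 1, 2, 3, 4, 5, 6, 7, 8, 9, 10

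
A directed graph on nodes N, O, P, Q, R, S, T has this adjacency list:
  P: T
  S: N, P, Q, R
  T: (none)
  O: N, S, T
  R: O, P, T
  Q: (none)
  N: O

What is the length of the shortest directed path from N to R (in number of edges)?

3

Distance 0: N.
Distance 1: O.
Distance 2: S, T.
Distance 3: P, Q, R — contains R.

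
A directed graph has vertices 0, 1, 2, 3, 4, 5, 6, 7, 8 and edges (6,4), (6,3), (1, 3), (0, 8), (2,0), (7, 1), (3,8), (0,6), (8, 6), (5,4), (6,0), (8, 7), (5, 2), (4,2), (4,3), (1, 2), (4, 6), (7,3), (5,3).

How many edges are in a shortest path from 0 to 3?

Distance 0: 0.
Distance 1: 6, 8.
Distance 2: 3, 4, 7 — contains 3.

2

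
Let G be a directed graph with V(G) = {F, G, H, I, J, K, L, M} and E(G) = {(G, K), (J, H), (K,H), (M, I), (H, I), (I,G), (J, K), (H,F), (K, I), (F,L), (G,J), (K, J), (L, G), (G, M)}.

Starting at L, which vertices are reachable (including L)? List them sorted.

Start at L.
Its neighbours: G.
Then their neighbours: J, K, M.
Then next layer: H, I.
Then next layer: F.
Every vertex is now reached.

F, G, H, I, J, K, L, M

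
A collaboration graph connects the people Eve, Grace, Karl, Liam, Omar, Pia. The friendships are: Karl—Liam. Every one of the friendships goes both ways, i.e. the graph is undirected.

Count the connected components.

5

From Eve: component {Eve}.
From Grace: component {Grace}.
From Karl: component {Karl, Liam}.
From Omar: component {Omar}.
From Pia: component {Pia}.
That's 5 components.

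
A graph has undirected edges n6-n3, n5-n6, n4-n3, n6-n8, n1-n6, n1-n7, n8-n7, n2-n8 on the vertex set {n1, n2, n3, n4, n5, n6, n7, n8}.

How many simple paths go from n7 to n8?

2

n7–n1–n6–n8
n7–n8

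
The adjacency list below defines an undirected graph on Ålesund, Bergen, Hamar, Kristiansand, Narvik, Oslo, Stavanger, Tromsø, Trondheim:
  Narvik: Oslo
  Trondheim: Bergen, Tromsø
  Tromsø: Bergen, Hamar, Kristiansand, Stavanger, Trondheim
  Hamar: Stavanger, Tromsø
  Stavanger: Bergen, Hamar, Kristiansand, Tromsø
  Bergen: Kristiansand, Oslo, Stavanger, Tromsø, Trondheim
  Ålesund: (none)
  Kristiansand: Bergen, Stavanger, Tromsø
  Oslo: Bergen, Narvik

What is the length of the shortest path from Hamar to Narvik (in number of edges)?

4

Distance 0: Hamar.
Distance 1: Stavanger, Tromsø.
Distance 2: Bergen, Kristiansand, Trondheim.
Distance 3: Oslo.
Distance 4: Narvik — contains Narvik.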